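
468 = 468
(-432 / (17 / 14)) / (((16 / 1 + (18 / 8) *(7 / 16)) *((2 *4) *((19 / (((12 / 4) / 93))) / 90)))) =-4354560 / 10884131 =-0.40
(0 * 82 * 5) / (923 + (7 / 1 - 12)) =0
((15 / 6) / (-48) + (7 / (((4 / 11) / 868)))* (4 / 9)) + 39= 2149969 / 288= 7465.17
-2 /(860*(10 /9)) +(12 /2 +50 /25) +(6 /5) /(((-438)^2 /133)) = 549866107 /68744100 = 8.00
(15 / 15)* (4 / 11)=0.36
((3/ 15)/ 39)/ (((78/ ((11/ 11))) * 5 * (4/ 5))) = 1/ 60840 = 0.00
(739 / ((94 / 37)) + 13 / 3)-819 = -147707 / 282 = -523.78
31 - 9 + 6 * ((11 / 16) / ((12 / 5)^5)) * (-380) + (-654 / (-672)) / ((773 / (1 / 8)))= 2077483685 / 897619968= 2.31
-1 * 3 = -3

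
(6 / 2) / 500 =3 / 500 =0.01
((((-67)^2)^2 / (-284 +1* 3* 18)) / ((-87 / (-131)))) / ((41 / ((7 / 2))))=-18478577957 / 1640820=-11261.79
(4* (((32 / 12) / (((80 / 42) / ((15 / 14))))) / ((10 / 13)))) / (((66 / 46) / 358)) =107042 / 55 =1946.22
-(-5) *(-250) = -1250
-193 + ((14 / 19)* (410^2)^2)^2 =156504534490771599930327 / 361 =433530566456431024737.75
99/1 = 99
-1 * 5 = -5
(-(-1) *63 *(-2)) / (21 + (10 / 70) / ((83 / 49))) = -747 / 125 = -5.98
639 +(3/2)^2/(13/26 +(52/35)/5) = 39793/62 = 641.82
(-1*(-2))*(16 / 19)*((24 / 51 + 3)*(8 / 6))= 7552 / 969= 7.79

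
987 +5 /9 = 8888 /9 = 987.56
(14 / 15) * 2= 28 / 15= 1.87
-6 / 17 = -0.35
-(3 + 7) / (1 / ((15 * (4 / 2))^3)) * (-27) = 7290000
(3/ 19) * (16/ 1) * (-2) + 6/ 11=-942/ 209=-4.51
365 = 365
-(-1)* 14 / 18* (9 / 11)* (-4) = -2.55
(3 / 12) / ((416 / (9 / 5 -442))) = -2201 / 8320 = -0.26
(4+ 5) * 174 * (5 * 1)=7830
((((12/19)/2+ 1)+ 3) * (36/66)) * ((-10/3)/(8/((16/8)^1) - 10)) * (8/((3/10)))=65600/1881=34.88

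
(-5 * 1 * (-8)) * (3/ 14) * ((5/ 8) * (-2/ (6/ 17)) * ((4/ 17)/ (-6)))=1.19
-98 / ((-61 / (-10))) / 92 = -245 / 1403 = -0.17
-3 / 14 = -0.21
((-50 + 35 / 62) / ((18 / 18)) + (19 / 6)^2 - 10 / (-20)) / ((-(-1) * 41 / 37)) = -1606577 / 45756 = -35.11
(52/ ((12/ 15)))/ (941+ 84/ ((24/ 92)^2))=15/ 502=0.03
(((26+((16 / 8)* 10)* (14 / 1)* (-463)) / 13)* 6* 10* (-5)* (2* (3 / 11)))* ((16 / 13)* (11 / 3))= 7362688.76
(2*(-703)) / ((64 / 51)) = -1120.41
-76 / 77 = -0.99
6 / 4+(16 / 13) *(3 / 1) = 135 / 26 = 5.19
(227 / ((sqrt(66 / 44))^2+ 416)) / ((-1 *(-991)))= 454 / 827485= 0.00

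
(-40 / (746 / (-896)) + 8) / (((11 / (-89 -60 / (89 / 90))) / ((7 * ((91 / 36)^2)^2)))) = -506320961569787 / 2323258848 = -217935.66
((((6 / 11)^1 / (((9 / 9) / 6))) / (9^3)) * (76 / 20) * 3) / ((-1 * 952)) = -19 / 353430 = -0.00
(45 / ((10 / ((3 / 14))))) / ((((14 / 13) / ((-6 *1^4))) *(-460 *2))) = 1053 / 180320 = 0.01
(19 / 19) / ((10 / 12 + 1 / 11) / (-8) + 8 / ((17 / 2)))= 8976 / 7411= 1.21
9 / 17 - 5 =-76 / 17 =-4.47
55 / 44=5 / 4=1.25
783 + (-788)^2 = 621727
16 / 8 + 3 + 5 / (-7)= 30 / 7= 4.29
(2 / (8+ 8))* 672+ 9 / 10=849 / 10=84.90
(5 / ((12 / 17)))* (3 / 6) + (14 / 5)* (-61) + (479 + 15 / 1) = 39209 / 120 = 326.74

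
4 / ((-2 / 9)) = -18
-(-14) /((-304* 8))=-7 /1216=-0.01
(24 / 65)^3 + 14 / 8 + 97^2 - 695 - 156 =9402940671 / 1098500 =8559.80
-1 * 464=-464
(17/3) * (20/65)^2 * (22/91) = 5984/46137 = 0.13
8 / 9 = 0.89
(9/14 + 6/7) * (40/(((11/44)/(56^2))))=752640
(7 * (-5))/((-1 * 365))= 7/73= 0.10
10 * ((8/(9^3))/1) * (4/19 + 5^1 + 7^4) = 264.06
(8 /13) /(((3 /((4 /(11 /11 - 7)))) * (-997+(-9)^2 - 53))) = 16 /113373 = 0.00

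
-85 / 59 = -1.44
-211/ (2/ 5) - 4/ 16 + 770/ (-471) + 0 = -997361/ 1884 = -529.38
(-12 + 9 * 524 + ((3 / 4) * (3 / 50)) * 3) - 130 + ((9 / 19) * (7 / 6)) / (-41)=712648133 / 155800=4574.12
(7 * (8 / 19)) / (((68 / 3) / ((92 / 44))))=966 / 3553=0.27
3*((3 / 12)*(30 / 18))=5 / 4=1.25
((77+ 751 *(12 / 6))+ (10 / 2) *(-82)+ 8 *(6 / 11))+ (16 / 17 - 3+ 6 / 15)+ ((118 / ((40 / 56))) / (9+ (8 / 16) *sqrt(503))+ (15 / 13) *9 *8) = 1652 *sqrt(503) / 895+ 2657796872 / 2175745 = 1262.95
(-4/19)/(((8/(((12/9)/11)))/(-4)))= 8/627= 0.01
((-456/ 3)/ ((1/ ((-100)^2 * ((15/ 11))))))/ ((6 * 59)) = -3800000/ 649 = -5855.16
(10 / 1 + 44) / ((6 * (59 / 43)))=387 / 59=6.56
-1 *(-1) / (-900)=-1 / 900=-0.00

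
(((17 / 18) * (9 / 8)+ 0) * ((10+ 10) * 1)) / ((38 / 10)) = 5.59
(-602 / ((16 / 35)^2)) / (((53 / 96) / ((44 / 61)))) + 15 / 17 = -206806230 / 54961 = -3762.78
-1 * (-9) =9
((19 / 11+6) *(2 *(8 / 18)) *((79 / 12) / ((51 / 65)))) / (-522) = -25675 / 232551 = -0.11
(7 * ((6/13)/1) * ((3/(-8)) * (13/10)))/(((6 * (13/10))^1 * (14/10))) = -15/104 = -0.14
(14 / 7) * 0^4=0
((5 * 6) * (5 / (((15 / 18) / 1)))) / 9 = 20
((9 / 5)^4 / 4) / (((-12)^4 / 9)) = 729 / 640000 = 0.00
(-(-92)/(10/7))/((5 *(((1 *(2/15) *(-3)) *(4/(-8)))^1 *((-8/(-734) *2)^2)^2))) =2920721402081/10240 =285226699.42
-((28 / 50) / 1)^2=-196 / 625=-0.31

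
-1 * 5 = -5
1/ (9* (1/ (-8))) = -8/ 9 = -0.89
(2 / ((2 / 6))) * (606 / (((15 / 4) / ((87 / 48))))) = 8787 / 5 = 1757.40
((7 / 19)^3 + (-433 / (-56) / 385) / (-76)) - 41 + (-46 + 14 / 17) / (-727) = -298916565169647 / 7310597657440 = -40.89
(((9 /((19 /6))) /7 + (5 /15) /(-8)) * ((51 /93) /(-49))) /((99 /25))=-494275 /480016152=-0.00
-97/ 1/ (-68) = 97/ 68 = 1.43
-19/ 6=-3.17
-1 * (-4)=4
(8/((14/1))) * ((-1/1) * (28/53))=-16/53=-0.30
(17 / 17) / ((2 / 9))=9 / 2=4.50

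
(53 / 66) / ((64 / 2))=53 / 2112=0.03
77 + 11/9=704/9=78.22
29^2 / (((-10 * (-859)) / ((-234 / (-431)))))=98397 / 1851145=0.05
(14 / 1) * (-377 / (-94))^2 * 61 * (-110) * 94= -6675799130 / 47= -142038279.36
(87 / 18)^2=841 / 36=23.36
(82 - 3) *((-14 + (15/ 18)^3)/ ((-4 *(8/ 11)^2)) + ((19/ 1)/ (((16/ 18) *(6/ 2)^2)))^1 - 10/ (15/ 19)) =-311.89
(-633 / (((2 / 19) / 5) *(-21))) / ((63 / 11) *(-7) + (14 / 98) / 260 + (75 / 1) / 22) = -28664350 / 734359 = -39.03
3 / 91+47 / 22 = 4343 / 2002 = 2.17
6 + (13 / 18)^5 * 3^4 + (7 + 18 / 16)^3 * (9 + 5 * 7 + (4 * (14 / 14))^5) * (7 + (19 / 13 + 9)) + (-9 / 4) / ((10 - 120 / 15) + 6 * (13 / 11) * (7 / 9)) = 28935033990187 / 2892672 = 10002874.16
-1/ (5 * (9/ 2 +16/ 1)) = -2/ 205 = -0.01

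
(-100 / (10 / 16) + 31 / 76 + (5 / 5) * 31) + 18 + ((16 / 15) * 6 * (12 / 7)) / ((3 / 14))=-22569 / 380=-59.39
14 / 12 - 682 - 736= -1416.83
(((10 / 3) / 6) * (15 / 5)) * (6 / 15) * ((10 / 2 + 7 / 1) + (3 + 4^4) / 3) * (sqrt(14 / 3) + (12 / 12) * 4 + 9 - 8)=590 * sqrt(42) / 27 + 2950 / 9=469.39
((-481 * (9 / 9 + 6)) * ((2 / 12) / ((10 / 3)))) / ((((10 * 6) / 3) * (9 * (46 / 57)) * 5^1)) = -63973 / 276000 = -0.23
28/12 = 7/3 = 2.33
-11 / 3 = -3.67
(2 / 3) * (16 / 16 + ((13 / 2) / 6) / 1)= 25 / 18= 1.39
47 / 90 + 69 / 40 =809 / 360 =2.25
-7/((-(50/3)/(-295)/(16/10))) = -4956/25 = -198.24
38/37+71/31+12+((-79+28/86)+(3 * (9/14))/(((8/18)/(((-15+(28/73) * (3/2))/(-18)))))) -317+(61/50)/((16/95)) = -1490551393721/4032484960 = -369.64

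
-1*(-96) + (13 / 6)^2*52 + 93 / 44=135521 / 396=342.22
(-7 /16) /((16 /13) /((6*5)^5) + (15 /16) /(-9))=69103125 /16453117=4.20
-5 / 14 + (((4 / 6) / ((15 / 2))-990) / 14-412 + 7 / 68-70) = -11844449 / 21420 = -552.96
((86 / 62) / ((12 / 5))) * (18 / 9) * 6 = 215 / 31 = 6.94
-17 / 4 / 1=-17 / 4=-4.25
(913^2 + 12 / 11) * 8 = 73354168 / 11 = 6668560.73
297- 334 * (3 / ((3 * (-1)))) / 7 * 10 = 774.14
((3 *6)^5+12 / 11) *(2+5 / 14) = 31177890 / 7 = 4453984.29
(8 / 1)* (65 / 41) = 520 / 41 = 12.68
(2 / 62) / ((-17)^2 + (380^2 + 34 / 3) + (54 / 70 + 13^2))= 105 / 471552191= 0.00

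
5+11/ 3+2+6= 50/ 3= 16.67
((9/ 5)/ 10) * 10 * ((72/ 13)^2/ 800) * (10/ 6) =486/ 4225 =0.12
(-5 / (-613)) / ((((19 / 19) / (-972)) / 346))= -1681560 / 613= -2743.16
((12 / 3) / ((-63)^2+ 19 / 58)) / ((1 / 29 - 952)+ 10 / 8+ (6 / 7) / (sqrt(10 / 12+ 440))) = -128219785907360 / 120965793904718945043 - 1005217024*sqrt(30) / 120965793904718945043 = -0.00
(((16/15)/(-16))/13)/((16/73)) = -73/3120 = -0.02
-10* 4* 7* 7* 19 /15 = -7448 /3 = -2482.67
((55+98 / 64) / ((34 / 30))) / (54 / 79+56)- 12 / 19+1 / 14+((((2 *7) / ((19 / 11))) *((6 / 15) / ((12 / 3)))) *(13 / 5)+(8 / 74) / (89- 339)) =3636424774053 / 1498464184000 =2.43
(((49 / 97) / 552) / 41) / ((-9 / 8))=-49 / 2469717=-0.00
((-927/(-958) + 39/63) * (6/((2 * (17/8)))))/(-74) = -63842/2109037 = -0.03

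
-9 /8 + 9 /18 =-5 /8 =-0.62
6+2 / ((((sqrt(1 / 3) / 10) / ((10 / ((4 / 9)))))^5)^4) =13058488324383735539781791885616257786750793457031256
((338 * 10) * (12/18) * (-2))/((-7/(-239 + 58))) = -2447120/21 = -116529.52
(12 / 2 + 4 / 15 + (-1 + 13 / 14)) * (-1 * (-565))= 147013 / 42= 3500.31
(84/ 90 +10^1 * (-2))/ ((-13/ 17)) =374/ 15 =24.93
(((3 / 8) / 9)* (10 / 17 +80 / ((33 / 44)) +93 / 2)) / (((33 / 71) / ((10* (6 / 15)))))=1113493 / 20196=55.13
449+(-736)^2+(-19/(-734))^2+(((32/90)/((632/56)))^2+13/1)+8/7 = 25840217053023722623/47661682578300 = 542159.14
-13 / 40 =-0.32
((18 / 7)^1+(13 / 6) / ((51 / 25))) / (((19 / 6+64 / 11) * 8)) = 85613 / 1693608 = 0.05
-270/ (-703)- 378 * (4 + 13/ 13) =-1328400/ 703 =-1889.62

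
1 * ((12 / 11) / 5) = 12 / 55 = 0.22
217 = 217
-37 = -37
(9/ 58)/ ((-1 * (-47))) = 9/ 2726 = 0.00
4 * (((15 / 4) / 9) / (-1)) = -5 / 3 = -1.67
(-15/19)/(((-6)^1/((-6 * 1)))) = -15/19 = -0.79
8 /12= 2 /3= 0.67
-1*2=-2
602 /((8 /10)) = 1505 /2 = 752.50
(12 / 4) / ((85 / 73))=219 / 85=2.58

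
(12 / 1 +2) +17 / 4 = 73 / 4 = 18.25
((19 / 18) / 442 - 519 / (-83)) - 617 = -610.74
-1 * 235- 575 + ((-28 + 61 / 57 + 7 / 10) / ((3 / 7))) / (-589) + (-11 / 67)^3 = -245339507252299 / 302925485970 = -809.90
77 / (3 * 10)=77 / 30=2.57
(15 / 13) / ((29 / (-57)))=-2.27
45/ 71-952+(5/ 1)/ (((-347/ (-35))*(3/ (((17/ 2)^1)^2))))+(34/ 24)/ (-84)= -939.24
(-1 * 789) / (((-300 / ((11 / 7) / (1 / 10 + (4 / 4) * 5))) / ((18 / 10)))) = 8679 / 5950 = 1.46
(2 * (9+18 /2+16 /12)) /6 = 58 /9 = 6.44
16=16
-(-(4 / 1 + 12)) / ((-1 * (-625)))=16 / 625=0.03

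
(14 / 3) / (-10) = -7 / 15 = -0.47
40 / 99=0.40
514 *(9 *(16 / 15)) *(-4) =-98688 / 5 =-19737.60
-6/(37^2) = -6/1369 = -0.00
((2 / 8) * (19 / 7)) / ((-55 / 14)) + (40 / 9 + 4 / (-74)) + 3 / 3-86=-2959057 / 36630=-80.78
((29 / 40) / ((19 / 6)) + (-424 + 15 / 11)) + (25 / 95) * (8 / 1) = -1756863 / 4180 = -420.30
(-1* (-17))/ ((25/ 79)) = 1343/ 25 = 53.72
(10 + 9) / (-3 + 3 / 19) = -361 / 54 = -6.69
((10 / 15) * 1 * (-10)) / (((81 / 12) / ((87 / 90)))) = -232 / 243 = -0.95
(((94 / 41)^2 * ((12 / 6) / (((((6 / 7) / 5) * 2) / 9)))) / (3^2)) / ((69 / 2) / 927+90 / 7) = 222976460 / 93767861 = 2.38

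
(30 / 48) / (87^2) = 5 / 60552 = 0.00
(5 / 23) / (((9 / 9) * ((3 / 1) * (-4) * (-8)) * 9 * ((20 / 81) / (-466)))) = -699 / 1472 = -0.47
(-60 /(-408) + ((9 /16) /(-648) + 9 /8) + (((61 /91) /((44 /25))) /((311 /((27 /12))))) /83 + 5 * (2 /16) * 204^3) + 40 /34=2685002406673204235 /506027313792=5306042.45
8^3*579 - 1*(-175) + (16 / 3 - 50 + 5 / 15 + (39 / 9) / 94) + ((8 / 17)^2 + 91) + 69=8061209887 / 27166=296738.93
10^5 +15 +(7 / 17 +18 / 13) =100016.80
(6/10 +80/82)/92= 323/18860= 0.02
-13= -13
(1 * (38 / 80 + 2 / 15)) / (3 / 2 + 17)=73 / 2220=0.03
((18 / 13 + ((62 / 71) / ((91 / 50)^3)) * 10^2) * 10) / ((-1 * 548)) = -2122704565 / 7329985117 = -0.29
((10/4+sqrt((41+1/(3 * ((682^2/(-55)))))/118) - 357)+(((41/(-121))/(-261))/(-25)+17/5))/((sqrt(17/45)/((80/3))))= -4435236296 * sqrt(85)/2684385+380 * sqrt(4768572930)/1026069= -15207.28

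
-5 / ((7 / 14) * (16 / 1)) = -5 / 8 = -0.62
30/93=10/31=0.32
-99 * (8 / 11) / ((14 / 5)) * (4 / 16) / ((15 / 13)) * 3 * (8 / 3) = -312 / 7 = -44.57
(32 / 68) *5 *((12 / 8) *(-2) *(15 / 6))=-300 / 17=-17.65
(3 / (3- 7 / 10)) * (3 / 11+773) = 1008.62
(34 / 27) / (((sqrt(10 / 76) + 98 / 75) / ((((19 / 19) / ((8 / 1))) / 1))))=395675 / 3031443-10625 * sqrt(190) / 4041924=0.09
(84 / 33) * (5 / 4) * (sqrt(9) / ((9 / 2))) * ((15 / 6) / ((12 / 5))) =875 / 396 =2.21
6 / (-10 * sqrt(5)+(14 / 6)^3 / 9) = -3542940 * sqrt(5) / 29406851 -500094 / 29406851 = -0.29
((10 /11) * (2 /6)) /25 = 2 /165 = 0.01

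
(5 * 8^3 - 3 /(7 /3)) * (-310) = -5552410 /7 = -793201.43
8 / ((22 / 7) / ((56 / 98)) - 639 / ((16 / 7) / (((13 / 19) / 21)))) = -2432 / 1097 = -2.22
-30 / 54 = -5 / 9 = -0.56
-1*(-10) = 10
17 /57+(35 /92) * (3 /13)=26317 /68172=0.39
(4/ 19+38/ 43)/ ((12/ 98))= 7301/ 817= 8.94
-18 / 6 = -3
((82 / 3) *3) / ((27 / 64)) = 5248 / 27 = 194.37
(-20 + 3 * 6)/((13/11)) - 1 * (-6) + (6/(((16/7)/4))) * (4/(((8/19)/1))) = 5411/52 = 104.06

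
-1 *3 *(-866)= 2598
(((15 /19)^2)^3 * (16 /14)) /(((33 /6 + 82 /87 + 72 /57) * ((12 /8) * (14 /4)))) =845640000 /123634099169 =0.01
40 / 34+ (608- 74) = 9098 / 17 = 535.18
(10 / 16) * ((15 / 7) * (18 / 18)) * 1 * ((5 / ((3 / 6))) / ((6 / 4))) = 125 / 14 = 8.93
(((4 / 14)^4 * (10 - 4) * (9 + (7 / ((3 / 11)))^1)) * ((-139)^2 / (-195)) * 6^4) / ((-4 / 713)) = 380875336704 / 12005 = 31726392.06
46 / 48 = 23 / 24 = 0.96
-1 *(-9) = 9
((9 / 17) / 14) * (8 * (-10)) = -360 / 119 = -3.03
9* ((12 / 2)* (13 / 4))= 351 / 2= 175.50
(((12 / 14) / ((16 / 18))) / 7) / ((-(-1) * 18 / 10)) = 15 / 196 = 0.08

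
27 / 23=1.17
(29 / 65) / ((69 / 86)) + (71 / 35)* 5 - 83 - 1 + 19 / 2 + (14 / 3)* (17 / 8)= -2255601 / 41860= -53.88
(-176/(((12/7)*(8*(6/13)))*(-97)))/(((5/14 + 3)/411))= 959959/27354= 35.09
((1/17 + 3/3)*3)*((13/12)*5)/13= 45/34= 1.32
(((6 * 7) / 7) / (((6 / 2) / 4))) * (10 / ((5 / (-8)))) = -128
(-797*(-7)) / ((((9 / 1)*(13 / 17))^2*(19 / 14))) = 22572634 / 260091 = 86.79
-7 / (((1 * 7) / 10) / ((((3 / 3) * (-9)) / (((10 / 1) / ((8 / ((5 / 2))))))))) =144 / 5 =28.80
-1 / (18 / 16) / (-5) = 8 / 45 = 0.18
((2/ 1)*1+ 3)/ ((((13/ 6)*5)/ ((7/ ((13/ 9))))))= 378/ 169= 2.24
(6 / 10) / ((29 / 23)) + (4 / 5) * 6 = 153 / 29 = 5.28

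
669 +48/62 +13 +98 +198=30342/31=978.77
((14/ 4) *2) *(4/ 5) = 28/ 5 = 5.60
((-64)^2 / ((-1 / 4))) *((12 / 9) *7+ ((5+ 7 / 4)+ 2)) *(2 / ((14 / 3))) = -126976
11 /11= 1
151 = 151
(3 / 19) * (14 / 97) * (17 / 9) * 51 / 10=0.22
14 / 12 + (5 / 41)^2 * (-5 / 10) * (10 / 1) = 11017 / 10086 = 1.09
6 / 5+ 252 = 1266 / 5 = 253.20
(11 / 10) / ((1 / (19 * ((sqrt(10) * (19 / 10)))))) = 3971 * sqrt(10) / 100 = 125.57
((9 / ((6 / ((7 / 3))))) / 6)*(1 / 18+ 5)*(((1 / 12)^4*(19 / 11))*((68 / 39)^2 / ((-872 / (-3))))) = 269059 / 104720698368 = 0.00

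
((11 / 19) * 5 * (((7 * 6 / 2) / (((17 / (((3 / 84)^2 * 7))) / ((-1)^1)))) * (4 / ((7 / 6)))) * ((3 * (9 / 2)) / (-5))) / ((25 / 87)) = 232551 / 226100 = 1.03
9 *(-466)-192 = -4386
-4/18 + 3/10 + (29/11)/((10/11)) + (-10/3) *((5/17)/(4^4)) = 2.97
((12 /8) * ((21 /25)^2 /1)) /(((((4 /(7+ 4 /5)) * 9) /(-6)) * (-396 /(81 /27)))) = 5733 /550000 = 0.01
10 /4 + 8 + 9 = 39 /2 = 19.50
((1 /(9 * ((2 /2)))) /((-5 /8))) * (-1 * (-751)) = -6008 /45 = -133.51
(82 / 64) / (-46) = -41 / 1472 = -0.03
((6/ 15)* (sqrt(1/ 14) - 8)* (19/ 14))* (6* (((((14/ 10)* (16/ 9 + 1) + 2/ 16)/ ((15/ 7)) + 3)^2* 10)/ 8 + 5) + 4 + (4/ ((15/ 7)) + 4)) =-644085427/ 680400 + 644085427* sqrt(14)/ 76204800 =-915.00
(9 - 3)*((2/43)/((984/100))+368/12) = 324442/1763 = 184.03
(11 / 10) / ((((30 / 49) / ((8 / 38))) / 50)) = 1078 / 57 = 18.91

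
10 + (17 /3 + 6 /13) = 629 /39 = 16.13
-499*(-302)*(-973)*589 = -86364571706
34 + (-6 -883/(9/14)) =-12110/9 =-1345.56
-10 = -10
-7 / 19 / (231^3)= -1 / 33457347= -0.00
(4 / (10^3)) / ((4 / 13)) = 13 / 1000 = 0.01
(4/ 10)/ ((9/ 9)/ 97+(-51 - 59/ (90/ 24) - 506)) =-291/ 416656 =-0.00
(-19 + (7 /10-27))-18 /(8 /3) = -1041 /20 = -52.05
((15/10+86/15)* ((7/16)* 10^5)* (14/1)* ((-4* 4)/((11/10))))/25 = -85064000/33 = -2577696.97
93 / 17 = 5.47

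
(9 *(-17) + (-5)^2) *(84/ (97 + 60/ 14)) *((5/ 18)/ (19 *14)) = -4480/ 40413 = -0.11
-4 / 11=-0.36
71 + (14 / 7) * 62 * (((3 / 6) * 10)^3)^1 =15571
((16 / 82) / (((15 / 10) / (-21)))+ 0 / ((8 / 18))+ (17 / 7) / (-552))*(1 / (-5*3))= 86693 / 475272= 0.18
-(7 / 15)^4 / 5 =-2401 / 253125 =-0.01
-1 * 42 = -42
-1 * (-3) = 3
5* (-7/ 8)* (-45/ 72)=175/ 64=2.73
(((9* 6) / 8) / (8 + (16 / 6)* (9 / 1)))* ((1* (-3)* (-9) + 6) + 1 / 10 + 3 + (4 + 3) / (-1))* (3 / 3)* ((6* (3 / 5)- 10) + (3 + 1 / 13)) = -20.40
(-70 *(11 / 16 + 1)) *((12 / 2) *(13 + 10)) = -16301.25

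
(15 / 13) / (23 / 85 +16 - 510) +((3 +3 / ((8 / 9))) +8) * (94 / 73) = 982812985 / 53102244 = 18.51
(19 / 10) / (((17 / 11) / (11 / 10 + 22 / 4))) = 6897 / 850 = 8.11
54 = 54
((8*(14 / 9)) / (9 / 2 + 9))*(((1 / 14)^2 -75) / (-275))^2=432121202 / 6303268125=0.07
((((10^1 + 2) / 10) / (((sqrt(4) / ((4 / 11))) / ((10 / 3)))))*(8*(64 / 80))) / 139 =0.03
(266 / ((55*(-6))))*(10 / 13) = -266 / 429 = -0.62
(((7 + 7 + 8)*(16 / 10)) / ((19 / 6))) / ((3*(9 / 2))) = 704 / 855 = 0.82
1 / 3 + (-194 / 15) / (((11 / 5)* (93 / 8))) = -529 / 3069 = -0.17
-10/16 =-5/8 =-0.62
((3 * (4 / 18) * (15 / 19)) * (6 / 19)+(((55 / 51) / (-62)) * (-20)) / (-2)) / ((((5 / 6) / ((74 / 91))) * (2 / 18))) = -0.07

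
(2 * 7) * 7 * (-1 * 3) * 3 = -882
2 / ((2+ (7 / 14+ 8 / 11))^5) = 10307264 / 1804229351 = 0.01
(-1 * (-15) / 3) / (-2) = -5 / 2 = -2.50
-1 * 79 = -79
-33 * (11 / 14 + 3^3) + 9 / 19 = -243777 / 266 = -916.45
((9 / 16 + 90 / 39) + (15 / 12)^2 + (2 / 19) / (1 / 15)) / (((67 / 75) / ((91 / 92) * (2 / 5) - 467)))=-19122636015 / 6090032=-3139.99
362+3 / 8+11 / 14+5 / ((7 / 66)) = 22977 / 56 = 410.30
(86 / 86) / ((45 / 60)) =4 / 3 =1.33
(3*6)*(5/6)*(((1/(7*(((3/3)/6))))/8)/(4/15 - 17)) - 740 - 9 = -749.10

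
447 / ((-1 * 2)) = -447 / 2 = -223.50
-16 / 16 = -1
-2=-2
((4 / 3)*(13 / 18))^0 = 1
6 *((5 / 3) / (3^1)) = 10 / 3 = 3.33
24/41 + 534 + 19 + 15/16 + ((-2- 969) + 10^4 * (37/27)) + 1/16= 14709029/1107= 13287.29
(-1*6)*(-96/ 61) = 576/ 61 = 9.44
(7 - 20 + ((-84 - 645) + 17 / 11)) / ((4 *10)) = -1629 / 88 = -18.51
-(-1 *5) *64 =320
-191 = -191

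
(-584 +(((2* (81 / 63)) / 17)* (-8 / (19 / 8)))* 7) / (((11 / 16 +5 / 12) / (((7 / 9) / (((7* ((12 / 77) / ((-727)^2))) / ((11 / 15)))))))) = -339837906129568 / 2311065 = -147048181.74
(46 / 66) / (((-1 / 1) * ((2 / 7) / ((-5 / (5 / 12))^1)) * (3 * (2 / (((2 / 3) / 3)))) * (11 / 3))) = 322 / 1089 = 0.30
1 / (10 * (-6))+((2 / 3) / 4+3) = 63 / 20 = 3.15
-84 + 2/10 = -419/5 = -83.80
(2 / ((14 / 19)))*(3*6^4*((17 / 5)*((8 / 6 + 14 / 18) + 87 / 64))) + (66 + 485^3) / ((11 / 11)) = 15989220019 / 140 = 114208714.42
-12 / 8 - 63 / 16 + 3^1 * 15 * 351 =15789.56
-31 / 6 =-5.17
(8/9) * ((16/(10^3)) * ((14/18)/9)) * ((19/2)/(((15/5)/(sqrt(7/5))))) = 1064 * sqrt(35)/1366875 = 0.00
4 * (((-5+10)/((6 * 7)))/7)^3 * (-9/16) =-125/11294304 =-0.00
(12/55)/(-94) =-6/2585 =-0.00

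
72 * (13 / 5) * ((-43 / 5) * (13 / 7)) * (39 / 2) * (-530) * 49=7570528056 / 5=1514105611.20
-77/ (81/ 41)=-3157/ 81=-38.98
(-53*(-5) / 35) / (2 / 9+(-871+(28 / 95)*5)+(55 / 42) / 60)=-24168 / 2774749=-0.01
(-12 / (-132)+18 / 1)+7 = 276 / 11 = 25.09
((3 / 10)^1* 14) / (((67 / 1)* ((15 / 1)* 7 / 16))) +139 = 232841 / 1675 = 139.01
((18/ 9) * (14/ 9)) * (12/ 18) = 56/ 27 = 2.07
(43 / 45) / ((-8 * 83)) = -43 / 29880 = -0.00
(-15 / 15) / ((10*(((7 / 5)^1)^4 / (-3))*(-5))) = -75 / 4802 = -0.02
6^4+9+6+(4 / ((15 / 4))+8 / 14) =137827 / 105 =1312.64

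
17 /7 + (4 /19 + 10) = 1681 /133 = 12.64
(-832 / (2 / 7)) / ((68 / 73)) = -53144 / 17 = -3126.12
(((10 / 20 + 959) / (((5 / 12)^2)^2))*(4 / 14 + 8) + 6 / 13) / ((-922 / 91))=-7500877509 / 288125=-26033.41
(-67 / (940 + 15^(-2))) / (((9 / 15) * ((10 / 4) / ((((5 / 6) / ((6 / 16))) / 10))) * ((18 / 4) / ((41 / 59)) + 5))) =-549400 / 597067323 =-0.00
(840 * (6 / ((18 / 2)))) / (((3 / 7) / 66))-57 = 86183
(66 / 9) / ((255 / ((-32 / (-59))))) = 704 / 45135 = 0.02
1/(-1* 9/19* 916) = -19/8244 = -0.00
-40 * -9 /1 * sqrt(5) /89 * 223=80280 * sqrt(5) /89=2016.98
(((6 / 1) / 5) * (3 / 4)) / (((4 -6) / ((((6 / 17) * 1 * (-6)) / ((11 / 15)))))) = 243 / 187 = 1.30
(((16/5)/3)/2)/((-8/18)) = -6/5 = -1.20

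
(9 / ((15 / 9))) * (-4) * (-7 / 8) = 189 / 10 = 18.90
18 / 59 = 0.31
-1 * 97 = -97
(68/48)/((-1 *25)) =-17/300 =-0.06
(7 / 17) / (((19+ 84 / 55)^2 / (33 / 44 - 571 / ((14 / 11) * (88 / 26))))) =-22327525 / 173351176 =-0.13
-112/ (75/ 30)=-224/ 5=-44.80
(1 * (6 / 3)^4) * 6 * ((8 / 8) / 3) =32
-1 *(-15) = 15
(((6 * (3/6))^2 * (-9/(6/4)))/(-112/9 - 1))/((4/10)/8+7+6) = 1080/3509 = 0.31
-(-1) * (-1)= -1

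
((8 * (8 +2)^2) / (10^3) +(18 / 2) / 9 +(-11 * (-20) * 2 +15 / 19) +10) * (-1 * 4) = -171984 / 95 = -1810.36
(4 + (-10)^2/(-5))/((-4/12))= 48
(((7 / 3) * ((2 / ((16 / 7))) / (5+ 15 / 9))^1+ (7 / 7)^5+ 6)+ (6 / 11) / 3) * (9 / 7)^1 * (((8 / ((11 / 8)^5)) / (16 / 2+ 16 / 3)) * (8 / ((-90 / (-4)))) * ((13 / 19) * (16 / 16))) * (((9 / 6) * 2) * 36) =909474988032 / 29452201625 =30.88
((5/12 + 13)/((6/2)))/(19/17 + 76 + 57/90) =13685/237918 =0.06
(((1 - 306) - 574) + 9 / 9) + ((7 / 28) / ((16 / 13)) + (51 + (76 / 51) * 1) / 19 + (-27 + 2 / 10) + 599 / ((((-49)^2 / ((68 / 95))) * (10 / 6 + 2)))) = -1477038647641 / 1637904576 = -901.79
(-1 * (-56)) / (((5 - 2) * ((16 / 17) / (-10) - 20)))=-170 / 183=-0.93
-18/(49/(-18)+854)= -324/15323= -0.02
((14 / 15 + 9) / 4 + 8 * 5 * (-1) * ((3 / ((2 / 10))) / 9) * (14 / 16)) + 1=-1097 / 20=-54.85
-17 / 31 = -0.55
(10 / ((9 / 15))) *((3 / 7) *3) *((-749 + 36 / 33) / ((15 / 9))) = -740430 / 77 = -9615.97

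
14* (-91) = -1274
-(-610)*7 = 4270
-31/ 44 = -0.70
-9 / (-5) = 9 / 5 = 1.80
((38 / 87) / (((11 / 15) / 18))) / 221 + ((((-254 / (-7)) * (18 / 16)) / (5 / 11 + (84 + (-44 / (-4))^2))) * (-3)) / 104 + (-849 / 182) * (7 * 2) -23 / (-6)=-6577371127211 / 107068241280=-61.43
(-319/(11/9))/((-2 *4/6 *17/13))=10179/68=149.69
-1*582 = -582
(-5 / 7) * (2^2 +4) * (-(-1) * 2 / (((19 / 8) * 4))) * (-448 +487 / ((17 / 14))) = 960 / 17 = 56.47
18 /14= 9 /7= 1.29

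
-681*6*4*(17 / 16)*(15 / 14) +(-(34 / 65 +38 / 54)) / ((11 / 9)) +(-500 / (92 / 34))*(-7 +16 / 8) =-24426919807 / 1381380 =-17682.98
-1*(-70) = 70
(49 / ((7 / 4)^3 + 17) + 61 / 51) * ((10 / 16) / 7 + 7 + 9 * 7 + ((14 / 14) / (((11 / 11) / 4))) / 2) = 332685133 / 1362312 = 244.21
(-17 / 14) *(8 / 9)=-68 / 63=-1.08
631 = 631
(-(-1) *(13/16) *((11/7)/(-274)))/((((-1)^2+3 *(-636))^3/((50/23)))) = 3575/2447476356090416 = 0.00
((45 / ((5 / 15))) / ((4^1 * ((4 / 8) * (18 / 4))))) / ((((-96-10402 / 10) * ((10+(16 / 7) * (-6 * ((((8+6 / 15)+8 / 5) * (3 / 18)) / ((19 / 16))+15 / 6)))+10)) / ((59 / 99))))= 2065 / 8801364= 0.00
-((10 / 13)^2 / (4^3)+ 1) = -2729 / 2704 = -1.01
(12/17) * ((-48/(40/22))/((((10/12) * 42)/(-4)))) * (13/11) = 7488/2975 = 2.52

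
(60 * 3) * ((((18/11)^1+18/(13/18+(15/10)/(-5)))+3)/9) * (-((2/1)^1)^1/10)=-39516/209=-189.07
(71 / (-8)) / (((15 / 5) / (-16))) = 142 / 3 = 47.33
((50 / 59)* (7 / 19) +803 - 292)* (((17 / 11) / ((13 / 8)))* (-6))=-467715696 / 160303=-2917.70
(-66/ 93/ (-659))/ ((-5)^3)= -22/ 2553625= -0.00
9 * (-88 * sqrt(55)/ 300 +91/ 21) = 39 - 66 * sqrt(55)/ 25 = 19.42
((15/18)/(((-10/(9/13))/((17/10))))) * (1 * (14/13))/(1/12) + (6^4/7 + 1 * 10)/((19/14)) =2288191/16055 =142.52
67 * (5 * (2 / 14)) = 335 / 7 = 47.86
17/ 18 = 0.94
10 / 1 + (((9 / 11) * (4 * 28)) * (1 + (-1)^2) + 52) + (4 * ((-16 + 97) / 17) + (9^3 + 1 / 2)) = 371693 / 374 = 993.83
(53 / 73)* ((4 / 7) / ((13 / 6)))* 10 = 12720 / 6643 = 1.91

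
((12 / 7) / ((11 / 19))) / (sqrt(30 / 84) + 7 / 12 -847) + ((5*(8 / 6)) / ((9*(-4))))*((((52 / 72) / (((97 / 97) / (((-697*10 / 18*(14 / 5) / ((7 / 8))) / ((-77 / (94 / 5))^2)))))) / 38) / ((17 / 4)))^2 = -4810387534581042917812912 / 202928313451254647728712625 -16416*sqrt(70) / 55605718091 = -0.02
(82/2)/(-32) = -41/32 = -1.28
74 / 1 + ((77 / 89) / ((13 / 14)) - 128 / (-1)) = 234792 / 1157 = 202.93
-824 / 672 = -103 / 84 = -1.23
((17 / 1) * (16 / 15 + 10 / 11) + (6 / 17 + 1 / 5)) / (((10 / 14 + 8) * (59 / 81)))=3619917 / 673013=5.38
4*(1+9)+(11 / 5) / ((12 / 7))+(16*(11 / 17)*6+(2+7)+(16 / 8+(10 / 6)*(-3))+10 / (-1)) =101389 / 1020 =99.40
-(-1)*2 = 2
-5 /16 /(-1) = 5 /16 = 0.31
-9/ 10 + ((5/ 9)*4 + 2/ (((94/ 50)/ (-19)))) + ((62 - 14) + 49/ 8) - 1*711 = -11433953/ 16920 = -675.77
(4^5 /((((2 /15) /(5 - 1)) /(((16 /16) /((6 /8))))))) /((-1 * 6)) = -20480 /3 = -6826.67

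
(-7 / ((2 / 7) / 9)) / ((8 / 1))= -441 / 16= -27.56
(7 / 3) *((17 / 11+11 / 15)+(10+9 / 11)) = 15127 / 495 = 30.56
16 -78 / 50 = 361 / 25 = 14.44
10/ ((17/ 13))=130/ 17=7.65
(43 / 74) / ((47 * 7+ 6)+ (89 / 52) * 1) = 1118 / 647833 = 0.00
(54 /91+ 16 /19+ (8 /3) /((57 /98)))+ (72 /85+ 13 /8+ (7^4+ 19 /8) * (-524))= -13325892733579 /10581480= -1259360.01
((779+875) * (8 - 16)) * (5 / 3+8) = -383728 / 3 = -127909.33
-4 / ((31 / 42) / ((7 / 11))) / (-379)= 1176 / 129239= 0.01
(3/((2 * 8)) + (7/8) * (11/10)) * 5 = 23/4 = 5.75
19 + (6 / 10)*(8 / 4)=20.20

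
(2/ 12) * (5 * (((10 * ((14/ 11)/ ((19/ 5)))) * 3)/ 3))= 1750/ 627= 2.79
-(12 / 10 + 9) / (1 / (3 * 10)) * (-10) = 3060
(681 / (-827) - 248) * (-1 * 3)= 617331 / 827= 746.47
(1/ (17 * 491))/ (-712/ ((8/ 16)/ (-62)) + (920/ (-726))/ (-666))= 120879/ 89080564443554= 0.00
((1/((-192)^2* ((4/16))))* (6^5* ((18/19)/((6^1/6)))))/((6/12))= 243/152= 1.60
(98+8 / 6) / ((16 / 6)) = 149 / 4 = 37.25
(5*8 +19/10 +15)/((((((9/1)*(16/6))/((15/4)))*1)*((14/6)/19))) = 32433/448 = 72.40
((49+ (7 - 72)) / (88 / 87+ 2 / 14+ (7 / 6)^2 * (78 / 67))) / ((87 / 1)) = -0.07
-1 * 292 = -292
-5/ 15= -1/ 3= -0.33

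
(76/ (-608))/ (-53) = 0.00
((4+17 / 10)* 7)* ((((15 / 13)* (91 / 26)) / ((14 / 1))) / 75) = 399 / 2600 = 0.15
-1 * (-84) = 84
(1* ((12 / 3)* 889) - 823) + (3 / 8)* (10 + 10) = 2740.50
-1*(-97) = 97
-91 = -91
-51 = -51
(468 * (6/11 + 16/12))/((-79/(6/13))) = -4464/869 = -5.14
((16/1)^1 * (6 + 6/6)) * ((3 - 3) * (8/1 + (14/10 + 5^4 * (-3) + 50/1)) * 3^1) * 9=0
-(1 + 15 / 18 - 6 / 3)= 1 / 6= 0.17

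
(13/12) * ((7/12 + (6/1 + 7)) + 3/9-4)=1547/144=10.74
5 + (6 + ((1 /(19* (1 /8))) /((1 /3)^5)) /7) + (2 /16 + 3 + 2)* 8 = 8860 /133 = 66.62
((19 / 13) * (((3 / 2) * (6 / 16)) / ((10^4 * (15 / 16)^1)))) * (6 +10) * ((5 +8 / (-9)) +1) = 874 / 121875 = 0.01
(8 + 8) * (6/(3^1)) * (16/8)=64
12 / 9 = 4 / 3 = 1.33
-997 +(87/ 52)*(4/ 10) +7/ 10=-995.63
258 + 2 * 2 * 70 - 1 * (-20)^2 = 138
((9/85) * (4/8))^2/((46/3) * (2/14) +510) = 1701/310848400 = 0.00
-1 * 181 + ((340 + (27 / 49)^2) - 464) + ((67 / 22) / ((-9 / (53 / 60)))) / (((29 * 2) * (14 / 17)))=-1008190959961 / 3308770080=-304.70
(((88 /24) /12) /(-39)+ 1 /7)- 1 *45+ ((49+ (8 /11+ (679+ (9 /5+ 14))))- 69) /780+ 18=-70267273 /2702700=-26.00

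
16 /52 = 4 /13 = 0.31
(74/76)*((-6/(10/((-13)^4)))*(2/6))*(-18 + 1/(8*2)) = 303289259/3040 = 99766.20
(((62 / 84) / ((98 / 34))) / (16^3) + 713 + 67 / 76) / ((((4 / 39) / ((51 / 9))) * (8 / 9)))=75805141251099 / 1708392448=44372.21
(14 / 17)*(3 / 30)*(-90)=-7.41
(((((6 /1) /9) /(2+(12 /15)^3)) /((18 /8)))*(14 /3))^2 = 49000000 /161722089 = 0.30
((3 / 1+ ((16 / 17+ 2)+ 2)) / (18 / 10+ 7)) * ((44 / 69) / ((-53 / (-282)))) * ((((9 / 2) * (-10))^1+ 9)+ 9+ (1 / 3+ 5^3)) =301.08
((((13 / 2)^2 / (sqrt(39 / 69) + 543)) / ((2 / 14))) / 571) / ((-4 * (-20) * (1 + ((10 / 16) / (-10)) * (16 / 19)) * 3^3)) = 93571751 / 200737154568960 - 22477 * sqrt(299) / 602211463706880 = 0.00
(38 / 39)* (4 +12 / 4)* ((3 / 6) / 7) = 0.49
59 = 59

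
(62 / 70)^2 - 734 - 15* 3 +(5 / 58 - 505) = -91166337 / 71050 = -1283.13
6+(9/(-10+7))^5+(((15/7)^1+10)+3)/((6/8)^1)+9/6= -9043/42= -215.31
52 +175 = 227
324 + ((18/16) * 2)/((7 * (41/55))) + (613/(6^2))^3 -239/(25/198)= 1127686492091/334756800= 3368.67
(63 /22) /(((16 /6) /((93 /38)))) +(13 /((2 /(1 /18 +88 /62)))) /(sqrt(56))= 10699 *sqrt(14) /31248 +17577 /6688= 3.91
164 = 164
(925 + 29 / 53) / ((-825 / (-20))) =22.44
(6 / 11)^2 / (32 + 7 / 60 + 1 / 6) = 2160 / 234377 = 0.01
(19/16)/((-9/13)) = -1.72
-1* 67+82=15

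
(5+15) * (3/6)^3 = 5/2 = 2.50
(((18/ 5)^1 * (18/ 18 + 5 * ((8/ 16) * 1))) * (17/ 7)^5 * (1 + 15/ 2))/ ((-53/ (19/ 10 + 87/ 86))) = -67995531873/ 136796975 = -497.05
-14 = -14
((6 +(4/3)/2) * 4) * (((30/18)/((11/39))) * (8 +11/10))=47320/33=1433.94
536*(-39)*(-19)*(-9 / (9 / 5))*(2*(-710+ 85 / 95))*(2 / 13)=433291680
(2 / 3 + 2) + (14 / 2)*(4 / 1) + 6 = 110 / 3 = 36.67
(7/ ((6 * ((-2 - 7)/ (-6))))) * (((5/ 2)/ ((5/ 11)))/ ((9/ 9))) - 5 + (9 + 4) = 221/ 18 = 12.28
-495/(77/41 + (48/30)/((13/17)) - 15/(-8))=-1172600/13847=-84.68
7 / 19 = 0.37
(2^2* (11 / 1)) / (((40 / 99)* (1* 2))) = 1089 / 20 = 54.45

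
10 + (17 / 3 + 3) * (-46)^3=-2530706 / 3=-843568.67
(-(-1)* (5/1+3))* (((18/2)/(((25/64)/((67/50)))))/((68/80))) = 617472/2125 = 290.58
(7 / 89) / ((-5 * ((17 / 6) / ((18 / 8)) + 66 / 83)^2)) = -35154567 / 9432583120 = -0.00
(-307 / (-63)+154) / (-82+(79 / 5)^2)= 0.95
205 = 205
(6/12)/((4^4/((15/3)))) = 5/512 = 0.01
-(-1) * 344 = 344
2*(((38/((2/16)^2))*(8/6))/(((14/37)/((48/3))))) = 5758976/21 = 274236.95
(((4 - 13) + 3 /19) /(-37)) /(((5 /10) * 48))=7 /703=0.01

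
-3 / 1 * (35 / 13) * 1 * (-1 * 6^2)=3780 / 13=290.77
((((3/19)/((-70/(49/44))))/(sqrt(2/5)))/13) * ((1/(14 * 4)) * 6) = -9 * sqrt(10)/869440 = -0.00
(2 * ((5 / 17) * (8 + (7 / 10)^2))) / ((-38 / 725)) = -123105 / 1292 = -95.28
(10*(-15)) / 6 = -25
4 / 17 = 0.24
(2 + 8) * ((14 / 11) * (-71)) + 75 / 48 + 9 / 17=-901.54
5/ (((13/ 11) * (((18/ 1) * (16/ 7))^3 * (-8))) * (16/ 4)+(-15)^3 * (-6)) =-18865/ 9860951502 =-0.00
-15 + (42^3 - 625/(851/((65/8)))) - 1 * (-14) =504343671/6808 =74081.03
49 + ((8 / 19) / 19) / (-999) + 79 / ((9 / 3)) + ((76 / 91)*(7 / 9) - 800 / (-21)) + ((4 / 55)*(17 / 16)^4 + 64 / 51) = 58029414121508213 / 502742537256960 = 115.43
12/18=0.67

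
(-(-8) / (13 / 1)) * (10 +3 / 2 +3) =116 / 13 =8.92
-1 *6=-6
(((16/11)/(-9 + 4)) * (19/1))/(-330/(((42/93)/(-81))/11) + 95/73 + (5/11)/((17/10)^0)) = -155344/18298271325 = -0.00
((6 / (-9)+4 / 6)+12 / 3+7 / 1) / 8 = 11 / 8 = 1.38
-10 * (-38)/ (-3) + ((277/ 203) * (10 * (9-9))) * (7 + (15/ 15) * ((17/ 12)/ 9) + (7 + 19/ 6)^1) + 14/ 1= -338/ 3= -112.67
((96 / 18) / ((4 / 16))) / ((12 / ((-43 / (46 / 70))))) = -24080 / 207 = -116.33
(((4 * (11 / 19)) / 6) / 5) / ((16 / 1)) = 0.00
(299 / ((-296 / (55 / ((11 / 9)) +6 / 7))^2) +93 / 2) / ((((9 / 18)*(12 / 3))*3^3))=76814105 / 77277312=0.99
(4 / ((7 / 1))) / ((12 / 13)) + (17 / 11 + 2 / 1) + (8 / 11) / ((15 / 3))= 4978 / 1155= 4.31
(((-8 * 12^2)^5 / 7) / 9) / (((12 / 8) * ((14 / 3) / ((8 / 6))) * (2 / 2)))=-300578991243264 / 49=-6134265127413.55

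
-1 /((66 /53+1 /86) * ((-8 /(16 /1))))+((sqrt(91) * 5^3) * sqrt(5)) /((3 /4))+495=2844971 /5729+500 * sqrt(455) /3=4051.71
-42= -42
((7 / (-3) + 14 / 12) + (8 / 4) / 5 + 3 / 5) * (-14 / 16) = 7 / 48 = 0.15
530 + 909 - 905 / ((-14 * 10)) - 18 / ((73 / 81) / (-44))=4750785 / 2044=2324.26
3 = 3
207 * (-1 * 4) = -828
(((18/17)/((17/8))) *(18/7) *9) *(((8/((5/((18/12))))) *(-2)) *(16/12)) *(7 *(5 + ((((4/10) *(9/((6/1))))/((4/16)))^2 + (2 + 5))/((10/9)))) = -1538155008/180625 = -8515.74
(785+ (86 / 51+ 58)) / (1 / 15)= 215395 / 17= 12670.29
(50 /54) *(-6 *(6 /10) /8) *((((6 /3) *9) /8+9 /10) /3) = -7 /16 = -0.44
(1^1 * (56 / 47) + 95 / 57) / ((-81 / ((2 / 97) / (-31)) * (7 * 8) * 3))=13 / 93058308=0.00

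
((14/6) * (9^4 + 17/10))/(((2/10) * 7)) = 65627/6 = 10937.83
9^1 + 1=10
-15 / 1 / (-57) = 5 / 19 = 0.26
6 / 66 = 1 / 11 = 0.09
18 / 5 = 3.60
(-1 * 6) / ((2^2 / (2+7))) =-27 / 2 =-13.50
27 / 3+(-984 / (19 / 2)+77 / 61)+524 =499162 / 1159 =430.68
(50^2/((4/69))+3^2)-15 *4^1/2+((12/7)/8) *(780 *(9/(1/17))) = 480738/7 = 68676.86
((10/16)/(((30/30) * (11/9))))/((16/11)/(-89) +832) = 1335/2172032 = 0.00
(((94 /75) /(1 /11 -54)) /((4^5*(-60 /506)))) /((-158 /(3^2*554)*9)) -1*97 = -5234907399877 /53967744000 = -97.00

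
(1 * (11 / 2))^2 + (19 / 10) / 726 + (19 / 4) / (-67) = 14680993 / 486420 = 30.18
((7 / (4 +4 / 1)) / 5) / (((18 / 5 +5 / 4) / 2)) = 0.07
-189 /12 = -63 /4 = -15.75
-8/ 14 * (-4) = 16/ 7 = 2.29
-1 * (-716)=716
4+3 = 7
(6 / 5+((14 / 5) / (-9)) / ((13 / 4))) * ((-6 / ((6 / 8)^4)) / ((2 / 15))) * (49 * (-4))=32413696 / 1053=30782.24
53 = 53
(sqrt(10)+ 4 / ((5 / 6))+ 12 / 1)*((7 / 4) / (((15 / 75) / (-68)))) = -9996 - 595*sqrt(10) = -11877.56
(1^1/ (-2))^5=-0.03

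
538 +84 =622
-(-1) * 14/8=7/4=1.75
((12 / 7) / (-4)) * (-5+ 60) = -165 / 7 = -23.57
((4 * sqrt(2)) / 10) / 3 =2 * sqrt(2) / 15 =0.19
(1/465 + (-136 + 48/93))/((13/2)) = -125998/6045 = -20.84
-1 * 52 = -52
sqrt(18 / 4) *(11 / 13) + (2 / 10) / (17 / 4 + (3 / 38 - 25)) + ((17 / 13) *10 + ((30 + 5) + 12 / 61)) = 33 *sqrt(2) / 26 + 300636987 / 6229015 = 50.06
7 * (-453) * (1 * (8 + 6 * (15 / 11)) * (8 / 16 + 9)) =-5362161 / 11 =-487469.18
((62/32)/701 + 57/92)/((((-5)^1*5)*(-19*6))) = 160541/735208800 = 0.00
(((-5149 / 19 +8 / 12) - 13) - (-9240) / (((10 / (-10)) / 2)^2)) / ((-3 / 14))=-1540420 / 9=-171157.78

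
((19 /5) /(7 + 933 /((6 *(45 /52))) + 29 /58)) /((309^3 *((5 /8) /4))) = 1216 /276137576535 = 0.00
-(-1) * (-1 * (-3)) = 3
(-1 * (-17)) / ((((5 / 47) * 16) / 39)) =31161 / 80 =389.51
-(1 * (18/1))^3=-5832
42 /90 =7 /15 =0.47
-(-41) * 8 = 328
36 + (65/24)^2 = 24961/576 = 43.34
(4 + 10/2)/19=9/19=0.47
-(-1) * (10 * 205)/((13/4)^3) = 131200/2197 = 59.72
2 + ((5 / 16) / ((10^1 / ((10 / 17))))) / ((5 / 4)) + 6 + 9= 1157 / 68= 17.01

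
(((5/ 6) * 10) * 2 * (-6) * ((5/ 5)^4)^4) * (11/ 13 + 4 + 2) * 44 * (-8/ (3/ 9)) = 9398400/ 13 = 722953.85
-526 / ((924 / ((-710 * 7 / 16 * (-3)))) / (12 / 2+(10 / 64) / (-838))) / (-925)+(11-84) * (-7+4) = 194219559883 / 873128960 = 222.44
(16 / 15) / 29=16 / 435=0.04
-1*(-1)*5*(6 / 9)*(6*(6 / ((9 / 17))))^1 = 680 / 3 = 226.67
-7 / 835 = -0.01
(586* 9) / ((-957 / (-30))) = 52740 / 319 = 165.33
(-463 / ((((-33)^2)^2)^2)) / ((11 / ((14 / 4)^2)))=-22687 / 61881979202604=-0.00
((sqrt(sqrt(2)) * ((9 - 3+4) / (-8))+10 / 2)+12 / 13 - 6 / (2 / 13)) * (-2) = 5 * 2^(1 / 4) / 2+860 / 13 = 69.13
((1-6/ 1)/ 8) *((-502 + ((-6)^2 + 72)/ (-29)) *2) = 36665/ 58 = 632.16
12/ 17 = 0.71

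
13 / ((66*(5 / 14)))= 91 / 165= 0.55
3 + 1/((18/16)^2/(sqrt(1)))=307/81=3.79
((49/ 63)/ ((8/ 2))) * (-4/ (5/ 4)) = -28/ 45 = -0.62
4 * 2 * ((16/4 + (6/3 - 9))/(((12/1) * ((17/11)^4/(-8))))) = 2.80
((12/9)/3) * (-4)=-16/9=-1.78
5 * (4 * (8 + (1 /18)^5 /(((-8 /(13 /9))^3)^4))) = 1466940415785320727501547255925 /9168377598658253818819510272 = 160.00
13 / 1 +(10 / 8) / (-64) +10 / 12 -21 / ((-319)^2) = 1079566321 / 78152448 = 13.81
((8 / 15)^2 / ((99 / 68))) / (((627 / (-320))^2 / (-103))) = -1836056576 / 350277939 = -5.24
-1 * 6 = -6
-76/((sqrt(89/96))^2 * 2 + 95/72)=-10944/457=-23.95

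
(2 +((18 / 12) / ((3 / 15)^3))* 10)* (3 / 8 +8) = 125759 / 8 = 15719.88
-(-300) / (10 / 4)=120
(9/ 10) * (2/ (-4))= -9/ 20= -0.45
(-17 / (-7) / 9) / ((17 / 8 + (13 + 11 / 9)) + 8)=136 / 12271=0.01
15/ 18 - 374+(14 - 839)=-7189/ 6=-1198.17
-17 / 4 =-4.25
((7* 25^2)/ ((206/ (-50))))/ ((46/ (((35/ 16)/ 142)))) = -3828125/ 10764736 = -0.36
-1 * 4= -4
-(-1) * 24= 24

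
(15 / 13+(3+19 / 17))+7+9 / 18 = 5645 / 442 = 12.77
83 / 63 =1.32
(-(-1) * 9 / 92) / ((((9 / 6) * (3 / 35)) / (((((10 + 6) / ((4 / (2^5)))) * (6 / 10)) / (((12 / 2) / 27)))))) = 6048 / 23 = 262.96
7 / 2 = 3.50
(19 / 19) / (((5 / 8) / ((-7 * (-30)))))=336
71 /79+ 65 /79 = 136 /79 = 1.72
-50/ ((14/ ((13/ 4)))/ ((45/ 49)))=-14625/ 1372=-10.66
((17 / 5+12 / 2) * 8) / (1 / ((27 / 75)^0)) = 376 / 5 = 75.20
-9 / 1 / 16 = -9 / 16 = -0.56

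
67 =67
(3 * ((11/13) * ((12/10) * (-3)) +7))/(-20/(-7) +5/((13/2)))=1799/550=3.27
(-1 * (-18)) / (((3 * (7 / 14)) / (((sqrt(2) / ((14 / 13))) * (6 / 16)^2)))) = 351 * sqrt(2) / 224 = 2.22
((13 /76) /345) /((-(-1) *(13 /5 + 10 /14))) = 91 /608304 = 0.00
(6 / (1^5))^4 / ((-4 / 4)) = -1296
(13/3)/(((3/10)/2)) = 28.89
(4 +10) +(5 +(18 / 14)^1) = 142 / 7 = 20.29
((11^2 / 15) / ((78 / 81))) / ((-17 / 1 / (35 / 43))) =-7623 / 19006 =-0.40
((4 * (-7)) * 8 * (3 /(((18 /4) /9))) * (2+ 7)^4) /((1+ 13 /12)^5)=-2194196594688 /9765625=-224685.73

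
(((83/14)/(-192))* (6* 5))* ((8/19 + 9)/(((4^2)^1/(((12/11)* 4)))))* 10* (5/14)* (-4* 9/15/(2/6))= 10028475/163856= 61.20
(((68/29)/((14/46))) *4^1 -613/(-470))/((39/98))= 21453313/265785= 80.72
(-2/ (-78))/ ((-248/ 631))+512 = 4951433/ 9672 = 511.93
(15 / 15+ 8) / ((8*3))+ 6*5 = 243 / 8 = 30.38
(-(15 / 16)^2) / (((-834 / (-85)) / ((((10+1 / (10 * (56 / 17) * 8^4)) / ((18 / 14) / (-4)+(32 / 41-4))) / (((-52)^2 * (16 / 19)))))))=0.00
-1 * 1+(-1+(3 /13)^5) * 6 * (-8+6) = 4081307 /371293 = 10.99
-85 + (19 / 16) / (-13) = -17699 / 208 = -85.09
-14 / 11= -1.27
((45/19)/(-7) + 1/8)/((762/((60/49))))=-1135/3310636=-0.00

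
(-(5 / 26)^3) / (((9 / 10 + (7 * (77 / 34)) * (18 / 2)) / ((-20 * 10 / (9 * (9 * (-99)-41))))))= -265625 / 224900632944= -0.00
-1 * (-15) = 15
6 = 6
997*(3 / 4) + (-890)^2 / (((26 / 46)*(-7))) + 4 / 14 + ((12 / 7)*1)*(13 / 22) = -199452.05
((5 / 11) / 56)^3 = 125 / 233744896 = 0.00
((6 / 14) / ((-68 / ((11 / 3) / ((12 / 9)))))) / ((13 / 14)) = -0.02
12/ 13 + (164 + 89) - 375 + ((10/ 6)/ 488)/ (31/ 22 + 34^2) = -29337653069/ 242305908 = -121.08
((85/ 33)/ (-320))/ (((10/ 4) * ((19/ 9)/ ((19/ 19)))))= -51/ 33440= -0.00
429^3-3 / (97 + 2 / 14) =53688440499 / 680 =78953588.97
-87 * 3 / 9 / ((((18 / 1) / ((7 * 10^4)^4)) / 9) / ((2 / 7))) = -99470000000000000000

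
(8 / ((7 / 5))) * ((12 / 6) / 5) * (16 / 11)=256 / 77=3.32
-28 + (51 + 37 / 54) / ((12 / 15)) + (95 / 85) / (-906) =20296585 / 554472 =36.61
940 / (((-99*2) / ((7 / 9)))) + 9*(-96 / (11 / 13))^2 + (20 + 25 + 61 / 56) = 63606813037 / 548856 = 115889.80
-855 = -855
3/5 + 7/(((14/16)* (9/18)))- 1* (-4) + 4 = 123/5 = 24.60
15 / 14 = 1.07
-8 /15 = -0.53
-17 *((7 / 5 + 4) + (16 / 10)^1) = -119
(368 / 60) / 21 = 92 / 315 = 0.29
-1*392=-392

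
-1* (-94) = 94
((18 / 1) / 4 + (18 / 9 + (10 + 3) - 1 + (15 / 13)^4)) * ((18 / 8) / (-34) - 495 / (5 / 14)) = -218290109535 / 7768592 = -28099.06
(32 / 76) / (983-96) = 8 / 16853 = 0.00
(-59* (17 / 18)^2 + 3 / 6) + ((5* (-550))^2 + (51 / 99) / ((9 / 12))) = 7562448.56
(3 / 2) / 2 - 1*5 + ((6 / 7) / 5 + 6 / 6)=-3.08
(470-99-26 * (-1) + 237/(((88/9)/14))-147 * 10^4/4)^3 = -4202589007031825692801/85184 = -49335426923269929.71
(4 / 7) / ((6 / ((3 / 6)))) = 1 / 21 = 0.05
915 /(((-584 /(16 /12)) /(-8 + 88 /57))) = 56120 /4161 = 13.49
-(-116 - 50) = 166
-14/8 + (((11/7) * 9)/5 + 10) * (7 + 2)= 15919/140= 113.71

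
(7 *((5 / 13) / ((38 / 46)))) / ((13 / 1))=805 / 3211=0.25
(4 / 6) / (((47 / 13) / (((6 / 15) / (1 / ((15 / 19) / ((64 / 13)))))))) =169 / 14288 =0.01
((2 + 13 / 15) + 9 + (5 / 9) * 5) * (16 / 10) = 5272 / 225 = 23.43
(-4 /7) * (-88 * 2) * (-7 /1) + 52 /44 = -7731 /11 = -702.82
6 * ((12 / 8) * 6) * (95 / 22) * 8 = 20520 / 11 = 1865.45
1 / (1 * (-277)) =-0.00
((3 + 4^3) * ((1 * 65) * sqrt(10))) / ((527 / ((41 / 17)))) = 178555 * sqrt(10) / 8959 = 63.02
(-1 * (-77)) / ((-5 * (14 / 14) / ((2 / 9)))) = -154 / 45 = -3.42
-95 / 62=-1.53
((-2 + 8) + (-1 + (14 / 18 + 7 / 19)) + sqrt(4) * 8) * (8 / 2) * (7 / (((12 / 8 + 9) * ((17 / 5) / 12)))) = 605920 / 2907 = 208.43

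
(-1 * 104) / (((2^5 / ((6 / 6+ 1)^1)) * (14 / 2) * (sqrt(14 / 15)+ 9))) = -1755 / 16814+ 13 * sqrt(210) / 16814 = -0.09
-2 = -2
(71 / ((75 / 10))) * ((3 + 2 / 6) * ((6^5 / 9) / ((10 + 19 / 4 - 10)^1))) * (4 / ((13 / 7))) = 3053568 / 247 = 12362.62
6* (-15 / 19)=-90 / 19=-4.74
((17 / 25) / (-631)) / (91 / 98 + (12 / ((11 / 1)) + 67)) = -2618 / 167672475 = -0.00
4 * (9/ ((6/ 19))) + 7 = 121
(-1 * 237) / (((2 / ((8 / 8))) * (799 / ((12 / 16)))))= -711 / 6392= -0.11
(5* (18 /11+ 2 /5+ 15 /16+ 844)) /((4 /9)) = 9528.46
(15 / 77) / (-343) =-15 / 26411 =-0.00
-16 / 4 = -4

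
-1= -1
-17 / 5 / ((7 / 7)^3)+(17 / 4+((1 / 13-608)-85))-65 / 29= -5235131 / 7540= -694.31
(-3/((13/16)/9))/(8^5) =-27/26624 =-0.00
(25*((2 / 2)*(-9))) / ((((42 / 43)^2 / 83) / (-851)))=3265010425 / 196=16658216.45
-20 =-20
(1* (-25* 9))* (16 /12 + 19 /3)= -1725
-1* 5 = -5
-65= -65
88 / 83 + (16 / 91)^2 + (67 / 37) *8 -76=-60.42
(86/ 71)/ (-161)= -86/ 11431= -0.01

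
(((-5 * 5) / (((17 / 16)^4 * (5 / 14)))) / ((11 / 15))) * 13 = -894566400 / 918731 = -973.70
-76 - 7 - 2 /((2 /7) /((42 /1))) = -377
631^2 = 398161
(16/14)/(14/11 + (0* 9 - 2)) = -11/7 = -1.57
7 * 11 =77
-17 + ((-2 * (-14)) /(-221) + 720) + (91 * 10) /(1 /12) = 2568655 /221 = 11622.87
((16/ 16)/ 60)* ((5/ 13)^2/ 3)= 5/ 6084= 0.00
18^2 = 324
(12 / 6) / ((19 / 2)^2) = 8 / 361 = 0.02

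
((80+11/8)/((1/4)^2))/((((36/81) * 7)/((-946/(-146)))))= 395901/146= 2711.65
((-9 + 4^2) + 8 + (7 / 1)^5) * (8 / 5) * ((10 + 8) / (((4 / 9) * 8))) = 681291 / 5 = 136258.20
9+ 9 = 18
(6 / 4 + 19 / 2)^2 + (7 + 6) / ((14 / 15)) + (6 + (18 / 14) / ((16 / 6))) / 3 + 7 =8069 / 56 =144.09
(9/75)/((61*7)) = 3/10675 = 0.00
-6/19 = -0.32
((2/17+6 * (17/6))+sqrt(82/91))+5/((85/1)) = sqrt(7462)/91+292/17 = 18.13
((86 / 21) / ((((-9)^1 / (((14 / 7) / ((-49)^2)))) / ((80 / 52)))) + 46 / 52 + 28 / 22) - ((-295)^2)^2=-982897116855771617 / 129783654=-7573350622.84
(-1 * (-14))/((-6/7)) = -49/3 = -16.33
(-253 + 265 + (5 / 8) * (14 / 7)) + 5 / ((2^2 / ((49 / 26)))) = 1623 / 104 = 15.61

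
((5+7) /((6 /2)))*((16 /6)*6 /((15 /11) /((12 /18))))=1408 /45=31.29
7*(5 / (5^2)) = 7 / 5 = 1.40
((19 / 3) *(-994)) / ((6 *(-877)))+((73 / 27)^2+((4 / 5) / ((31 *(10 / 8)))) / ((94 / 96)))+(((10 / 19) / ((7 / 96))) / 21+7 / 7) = 214015842477239 / 21680852912775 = 9.87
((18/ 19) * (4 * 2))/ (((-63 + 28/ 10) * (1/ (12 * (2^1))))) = -17280/ 5719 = -3.02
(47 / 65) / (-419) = -47 / 27235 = -0.00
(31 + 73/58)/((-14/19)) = -35549/812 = -43.78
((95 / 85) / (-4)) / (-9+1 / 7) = 133 / 4216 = 0.03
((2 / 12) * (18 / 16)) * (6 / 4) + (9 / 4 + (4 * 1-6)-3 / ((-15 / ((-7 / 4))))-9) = -8.82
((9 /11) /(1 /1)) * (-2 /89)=-18 /979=-0.02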